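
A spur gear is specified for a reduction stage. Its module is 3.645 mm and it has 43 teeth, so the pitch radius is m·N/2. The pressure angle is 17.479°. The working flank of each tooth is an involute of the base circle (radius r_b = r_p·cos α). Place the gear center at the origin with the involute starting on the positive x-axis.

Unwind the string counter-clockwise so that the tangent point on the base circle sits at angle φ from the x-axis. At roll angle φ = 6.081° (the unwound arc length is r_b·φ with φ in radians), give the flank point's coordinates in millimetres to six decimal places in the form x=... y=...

x=75.168859 y=0.029754

pitch radius r_p = m·N/2 = 3.645·43/2 = 78.367500
base radius r_b = r_p·cos α = 78.367500·cos 17.479° = 74.749045
roll angle φ = 6.081° = 0.10613347 rad
x = r_b·(cos φ + φ·sin φ) = 74.749045·(0.99437313 + 0.10613347·0.10593433) = 75.168859
y = r_b·(sin φ − φ·cos φ) = 74.749045·(0.10593433 − 0.10613347·0.99437313) = 0.029754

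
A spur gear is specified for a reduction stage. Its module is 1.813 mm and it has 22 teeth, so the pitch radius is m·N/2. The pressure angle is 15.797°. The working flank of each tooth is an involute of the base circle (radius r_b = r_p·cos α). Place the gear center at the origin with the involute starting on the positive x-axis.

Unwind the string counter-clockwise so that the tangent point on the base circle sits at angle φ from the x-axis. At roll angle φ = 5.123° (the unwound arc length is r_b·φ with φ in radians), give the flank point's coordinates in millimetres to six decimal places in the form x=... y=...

x=19.266353 y=0.004569

pitch radius r_p = m·N/2 = 1.813·22/2 = 19.943000
base radius r_b = r_p·cos α = 19.943000·cos 15.797° = 19.189798
roll angle φ = 5.123° = 0.08941322 rad
x = r_b·(cos φ + φ·sin φ) = 19.189798·(0.99600530 + 0.08941322·0.08929413) = 19.266353
y = r_b·(sin φ − φ·cos φ) = 19.189798·(0.08929413 − 0.08941322·0.99600530) = 0.004569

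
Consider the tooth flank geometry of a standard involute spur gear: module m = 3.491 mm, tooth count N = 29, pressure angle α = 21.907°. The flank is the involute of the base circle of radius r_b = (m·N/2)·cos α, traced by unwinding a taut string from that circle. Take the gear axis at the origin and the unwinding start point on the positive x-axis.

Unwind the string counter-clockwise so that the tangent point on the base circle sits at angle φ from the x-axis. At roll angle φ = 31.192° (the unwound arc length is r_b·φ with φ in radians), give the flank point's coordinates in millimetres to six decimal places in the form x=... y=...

x=53.416588 y=2.451783

pitch radius r_p = m·N/2 = 3.491·29/2 = 50.619500
base radius r_b = r_p·cos α = 50.619500·cos 21.907° = 46.964300
roll angle φ = 31.192° = 0.54440310 rad
x = r_b·(cos φ + φ·sin φ) = 46.964300·(0.85543658 + 0.54440310·0.51790757) = 53.416588
y = r_b·(sin φ − φ·cos φ) = 46.964300·(0.51790757 − 0.54440310·0.85543658) = 2.451783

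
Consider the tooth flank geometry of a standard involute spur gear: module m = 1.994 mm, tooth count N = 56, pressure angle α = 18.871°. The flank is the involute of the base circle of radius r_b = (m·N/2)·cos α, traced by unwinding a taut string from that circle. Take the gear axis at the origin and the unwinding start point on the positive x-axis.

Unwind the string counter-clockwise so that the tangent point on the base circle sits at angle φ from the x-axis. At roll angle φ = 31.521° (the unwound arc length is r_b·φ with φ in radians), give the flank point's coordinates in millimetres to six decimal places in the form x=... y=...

x=60.231052 y=2.844447

pitch radius r_p = m·N/2 = 1.994·56/2 = 55.832000
base radius r_b = r_p·cos α = 55.832000·cos 18.871° = 52.830985
roll angle φ = 31.521° = 0.55014523 rad
x = r_b·(cos φ + φ·sin φ) = 52.830985·(0.85244860 + 0.55014523·0.52281104) = 60.231052
y = r_b·(sin φ − φ·cos φ) = 52.830985·(0.52281104 − 0.55014523·0.85244860) = 2.844447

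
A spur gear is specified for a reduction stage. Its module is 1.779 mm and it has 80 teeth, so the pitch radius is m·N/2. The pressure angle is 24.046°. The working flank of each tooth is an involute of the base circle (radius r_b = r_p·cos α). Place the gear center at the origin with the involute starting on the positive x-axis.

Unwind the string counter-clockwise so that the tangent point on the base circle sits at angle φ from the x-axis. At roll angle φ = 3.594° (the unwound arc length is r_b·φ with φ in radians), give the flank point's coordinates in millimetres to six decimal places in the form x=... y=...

x=65.112358 y=0.005344

pitch radius r_p = m·N/2 = 1.779·80/2 = 71.160000
base radius r_b = r_p·cos α = 71.160000·cos 24.046° = 64.984637
roll angle φ = 3.594° = 0.06272713 rad
x = r_b·(cos φ + φ·sin φ) = 64.984637·(0.99803330 + 0.06272713·0.06268601) = 65.112358
y = r_b·(sin φ − φ·cos φ) = 64.984637·(0.06268601 − 0.06272713·0.99803330) = 0.005344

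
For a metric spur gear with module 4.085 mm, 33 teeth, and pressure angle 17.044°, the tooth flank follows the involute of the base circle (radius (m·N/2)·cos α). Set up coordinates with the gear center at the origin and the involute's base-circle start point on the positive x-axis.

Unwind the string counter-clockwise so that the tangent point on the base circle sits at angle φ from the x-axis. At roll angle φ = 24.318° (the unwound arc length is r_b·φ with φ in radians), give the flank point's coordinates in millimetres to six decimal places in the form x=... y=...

pitch radius r_p = m·N/2 = 4.085·33/2 = 67.402500
base radius r_b = r_p·cos α = 67.402500·cos 17.044° = 64.442179
roll angle φ = 24.318° = 0.42442917 rad
x = r_b·(cos φ + φ·sin φ) = 64.442179·(0.91127395 + 0.42442917·0.41180066) = 69.987697
y = r_b·(sin φ − φ·cos φ) = 64.442179·(0.41180066 − 0.42442917·0.91127395) = 1.612950

x=69.987697 y=1.612950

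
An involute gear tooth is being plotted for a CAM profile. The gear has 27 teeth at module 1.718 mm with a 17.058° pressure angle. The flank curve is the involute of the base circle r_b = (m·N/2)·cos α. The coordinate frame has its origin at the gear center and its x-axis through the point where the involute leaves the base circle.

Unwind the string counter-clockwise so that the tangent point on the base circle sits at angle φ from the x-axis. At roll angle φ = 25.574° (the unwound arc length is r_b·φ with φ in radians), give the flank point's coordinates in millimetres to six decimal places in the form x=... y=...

pitch radius r_p = m·N/2 = 1.718·27/2 = 23.193000
base radius r_b = r_p·cos α = 23.193000·cos 17.058° = 22.172701
roll angle φ = 25.574° = 0.44635050 rad
x = r_b·(cos φ + φ·sin φ) = 22.172701·(0.90202851 + 0.44635050·0.43167647) = 24.272622
y = r_b·(sin φ − φ·cos φ) = 22.172701·(0.43167647 − 0.44635050·0.90202851) = 0.644241

x=24.272622 y=0.644241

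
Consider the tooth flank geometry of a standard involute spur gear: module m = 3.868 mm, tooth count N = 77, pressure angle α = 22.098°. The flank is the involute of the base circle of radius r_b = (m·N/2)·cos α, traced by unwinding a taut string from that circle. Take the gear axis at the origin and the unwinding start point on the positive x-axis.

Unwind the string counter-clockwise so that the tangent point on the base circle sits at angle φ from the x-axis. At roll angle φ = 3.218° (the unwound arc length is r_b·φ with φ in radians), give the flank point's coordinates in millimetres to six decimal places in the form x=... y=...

pitch radius r_p = m·N/2 = 3.868·77/2 = 148.918000
base radius r_b = r_p·cos α = 148.918000·cos 22.098° = 137.978746
roll angle φ = 3.218° = 0.05616470 rad
x = r_b·(cos φ + φ·sin φ) = 137.978746·(0.99842318 + 0.05616470·0.05613517) = 138.196200
y = r_b·(sin φ − φ·cos φ) = 137.978746·(0.05613517 − 0.05616470·0.99842318) = 0.008146

x=138.196200 y=0.008146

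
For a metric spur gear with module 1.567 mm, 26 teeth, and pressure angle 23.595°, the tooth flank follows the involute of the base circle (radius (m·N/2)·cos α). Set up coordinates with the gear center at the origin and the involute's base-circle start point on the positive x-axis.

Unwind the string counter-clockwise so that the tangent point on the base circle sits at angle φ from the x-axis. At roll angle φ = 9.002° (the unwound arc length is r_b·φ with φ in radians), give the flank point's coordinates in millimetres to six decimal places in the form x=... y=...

x=18.896926 y=0.024074

pitch radius r_p = m·N/2 = 1.567·26/2 = 20.371000
base radius r_b = r_p·cos α = 20.371000·cos 23.595° = 18.667937
roll angle φ = 9.002° = 0.15711454 rad
x = r_b·(cos φ + φ·sin φ) = 18.667937·(0.98768288 + 0.15711454·0.15646894) = 18.896926
y = r_b·(sin φ − φ·cos φ) = 18.667937·(0.15646894 − 0.15711454·0.98768288) = 0.024074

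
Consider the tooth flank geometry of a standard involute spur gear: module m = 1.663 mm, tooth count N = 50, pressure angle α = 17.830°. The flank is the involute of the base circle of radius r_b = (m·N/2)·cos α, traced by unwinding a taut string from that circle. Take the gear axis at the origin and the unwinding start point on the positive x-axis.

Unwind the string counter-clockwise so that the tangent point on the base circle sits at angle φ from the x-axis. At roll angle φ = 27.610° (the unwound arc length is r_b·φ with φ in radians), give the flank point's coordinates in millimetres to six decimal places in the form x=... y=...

pitch radius r_p = m·N/2 = 1.663·50/2 = 41.575000
base radius r_b = r_p·cos α = 41.575000·cos 17.830° = 39.578120
roll angle φ = 27.610° = 0.48188541 rad
x = r_b·(cos φ + φ·sin φ) = 39.578120·(0.88612271 + 0.48188541·0.46345070) = 43.910057
y = r_b·(sin φ − φ·cos φ) = 39.578120·(0.46345070 − 0.48188541·0.88612271) = 1.442270

x=43.910057 y=1.442270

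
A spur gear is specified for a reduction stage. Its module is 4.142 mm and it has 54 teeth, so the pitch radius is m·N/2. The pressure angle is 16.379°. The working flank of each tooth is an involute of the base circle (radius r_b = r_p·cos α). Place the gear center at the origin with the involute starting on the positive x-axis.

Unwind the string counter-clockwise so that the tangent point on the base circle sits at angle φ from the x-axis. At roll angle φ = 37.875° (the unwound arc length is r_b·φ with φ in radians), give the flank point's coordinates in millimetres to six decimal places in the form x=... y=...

x=128.238878 y=9.886725

pitch radius r_p = m·N/2 = 4.142·54/2 = 111.834000
base radius r_b = r_p·cos α = 111.834000·cos 16.379° = 107.295485
roll angle φ = 37.875° = 0.66104345 rad
x = r_b·(cos φ + φ·sin φ) = 107.295485·(0.78935204 + 0.66104345·0.61394084) = 128.238878
y = r_b·(sin φ − φ·cos φ) = 107.295485·(0.61394084 − 0.66104345·0.78935204) = 9.886725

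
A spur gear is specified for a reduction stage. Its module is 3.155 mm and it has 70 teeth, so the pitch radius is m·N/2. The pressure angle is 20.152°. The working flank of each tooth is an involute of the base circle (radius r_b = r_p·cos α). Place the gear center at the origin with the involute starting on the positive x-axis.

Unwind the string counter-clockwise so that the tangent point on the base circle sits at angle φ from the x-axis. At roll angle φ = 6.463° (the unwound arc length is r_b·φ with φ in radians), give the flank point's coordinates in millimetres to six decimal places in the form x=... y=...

pitch radius r_p = m·N/2 = 3.155·70/2 = 110.425000
base radius r_b = r_p·cos α = 110.425000·cos 20.152° = 103.664999
roll angle φ = 6.463° = 0.11280063 rad
x = r_b·(cos φ + φ·sin φ) = 103.664999·(0.99364475 + 0.11280063·0.11256157) = 104.322418
y = r_b·(sin φ − φ·cos φ) = 103.664999·(0.11256157 − 0.11280063·0.99364475) = 0.049533

x=104.322418 y=0.049533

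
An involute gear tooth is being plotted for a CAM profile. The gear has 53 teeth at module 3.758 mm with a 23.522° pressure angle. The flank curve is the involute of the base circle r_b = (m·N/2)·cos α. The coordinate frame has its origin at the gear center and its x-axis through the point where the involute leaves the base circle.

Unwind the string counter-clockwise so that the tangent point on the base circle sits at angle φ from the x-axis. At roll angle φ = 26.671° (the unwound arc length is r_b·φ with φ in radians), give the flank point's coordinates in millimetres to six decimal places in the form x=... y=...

pitch radius r_p = m·N/2 = 3.758·53/2 = 99.587000
base radius r_b = r_p·cos α = 99.587000·cos 23.522° = 91.312007
roll angle φ = 26.671° = 0.46549676 rad
x = r_b·(cos φ + φ·sin φ) = 91.312007·(0.89359869 + 0.46549676·0.44886677) = 100.675572
y = r_b·(sin φ − φ·cos φ) = 91.312007·(0.44886677 − 0.46549676·0.89359869) = 3.004116

x=100.675572 y=3.004116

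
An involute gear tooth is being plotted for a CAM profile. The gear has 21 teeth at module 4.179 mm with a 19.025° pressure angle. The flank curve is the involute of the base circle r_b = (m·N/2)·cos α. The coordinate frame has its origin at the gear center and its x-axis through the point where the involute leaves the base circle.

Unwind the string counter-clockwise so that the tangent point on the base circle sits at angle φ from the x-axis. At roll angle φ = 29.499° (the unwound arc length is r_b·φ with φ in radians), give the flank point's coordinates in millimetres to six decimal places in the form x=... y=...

pitch radius r_p = m·N/2 = 4.179·21/2 = 43.879500
base radius r_b = r_p·cos α = 43.879500·cos 19.025° = 41.482645
roll angle φ = 29.499° = 0.51485468 rad
x = r_b·(cos φ + φ·sin φ) = 41.482645·(0.87036429 + 0.51485468·0.49240837) = 46.621641
y = r_b·(sin φ − φ·cos φ) = 41.482645·(0.49240837 − 0.51485468·0.87036429) = 1.837567

x=46.621641 y=1.837567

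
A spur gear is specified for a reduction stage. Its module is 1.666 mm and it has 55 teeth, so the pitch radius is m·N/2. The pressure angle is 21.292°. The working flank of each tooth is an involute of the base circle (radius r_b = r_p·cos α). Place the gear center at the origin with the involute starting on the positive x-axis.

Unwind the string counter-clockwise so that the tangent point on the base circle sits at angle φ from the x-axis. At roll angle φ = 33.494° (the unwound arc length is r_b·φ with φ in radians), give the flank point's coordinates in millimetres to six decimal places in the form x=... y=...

x=49.370278 y=2.746633

pitch radius r_p = m·N/2 = 1.666·55/2 = 45.815000
base radius r_b = r_p·cos α = 45.815000·cos 21.292° = 42.687757
roll angle φ = 33.494° = 0.58458058 rad
x = r_b·(cos φ + φ·sin φ) = 42.687757·(0.83394362 + 0.58458058·0.55184966) = 49.370278
y = r_b·(sin φ − φ·cos φ) = 42.687757·(0.55184966 − 0.58458058·0.83394362) = 2.746633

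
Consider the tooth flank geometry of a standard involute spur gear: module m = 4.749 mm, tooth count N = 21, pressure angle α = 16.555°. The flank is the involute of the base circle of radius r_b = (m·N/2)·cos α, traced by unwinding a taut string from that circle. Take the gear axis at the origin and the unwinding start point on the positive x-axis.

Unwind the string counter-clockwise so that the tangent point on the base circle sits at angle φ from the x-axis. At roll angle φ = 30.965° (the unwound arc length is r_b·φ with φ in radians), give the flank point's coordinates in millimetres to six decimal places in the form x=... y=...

pitch radius r_p = m·N/2 = 4.749·21/2 = 49.864500
base radius r_b = r_p·cos α = 49.864500·cos 16.555° = 47.797450
roll angle φ = 30.965° = 0.54044120 rad
x = r_b·(cos φ + φ·sin φ) = 47.797450·(0.85748176 + 0.54044120·0.51451437) = 54.276228
y = r_b·(sin φ − φ·cos φ) = 47.797450·(0.51451437 − 0.54044120·0.85748176) = 2.442253

x=54.276228 y=2.442253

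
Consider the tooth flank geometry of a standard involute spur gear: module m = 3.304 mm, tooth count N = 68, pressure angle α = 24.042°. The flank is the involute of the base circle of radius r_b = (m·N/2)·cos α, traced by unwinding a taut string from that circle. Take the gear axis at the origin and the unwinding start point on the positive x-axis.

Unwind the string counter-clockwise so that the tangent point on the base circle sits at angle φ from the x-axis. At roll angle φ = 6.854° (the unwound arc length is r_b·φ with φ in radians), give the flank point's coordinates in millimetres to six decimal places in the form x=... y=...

pitch radius r_p = m·N/2 = 3.304·68/2 = 112.336000
base radius r_b = r_p·cos α = 112.336000·cos 24.042° = 102.590522
roll angle φ = 6.854° = 0.11962487 rad
x = r_b·(cos φ + φ·sin φ) = 102.590522·(0.99285347 + 0.11962487·0.11933976) = 103.321938
y = r_b·(sin φ − φ·cos φ) = 102.590522·(0.11933976 − 0.11962487·0.99285347) = 0.058456

x=103.321938 y=0.058456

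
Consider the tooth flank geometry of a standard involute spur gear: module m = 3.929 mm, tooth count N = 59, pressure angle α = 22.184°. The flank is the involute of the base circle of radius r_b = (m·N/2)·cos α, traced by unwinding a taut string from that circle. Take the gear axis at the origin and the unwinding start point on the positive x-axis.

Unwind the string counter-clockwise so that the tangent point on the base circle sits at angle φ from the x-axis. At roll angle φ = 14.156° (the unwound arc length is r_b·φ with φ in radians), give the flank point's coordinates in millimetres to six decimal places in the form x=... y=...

pitch radius r_p = m·N/2 = 3.929·59/2 = 115.905500
base radius r_b = r_p·cos α = 115.905500·cos 22.184° = 107.325718
roll angle φ = 14.156° = 0.24706881 rad
x = r_b·(cos φ + φ·sin φ) = 107.325718·(0.96963345 + 0.24706881·0.24456283) = 110.551639
y = r_b·(sin φ − φ·cos φ) = 107.325718·(0.24456283 − 0.24706881·0.96963345) = 0.536269

x=110.551639 y=0.536269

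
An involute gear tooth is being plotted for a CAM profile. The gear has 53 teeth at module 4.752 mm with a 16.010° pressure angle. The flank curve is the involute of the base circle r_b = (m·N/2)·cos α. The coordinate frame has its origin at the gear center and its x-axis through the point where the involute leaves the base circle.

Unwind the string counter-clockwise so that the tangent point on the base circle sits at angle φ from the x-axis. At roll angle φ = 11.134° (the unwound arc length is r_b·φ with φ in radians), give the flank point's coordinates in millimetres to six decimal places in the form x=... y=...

x=123.307610 y=0.294962

pitch radius r_p = m·N/2 = 4.752·53/2 = 125.928000
base radius r_b = r_p·cos α = 125.928000·cos 16.010° = 121.043703
roll angle φ = 11.134° = 0.19432496 rad
x = r_b·(cos φ + φ·sin φ) = 121.043703·(0.98117825 + 0.19432496·0.19310424) = 123.307610
y = r_b·(sin φ − φ·cos φ) = 121.043703·(0.19310424 − 0.19432496·0.98117825) = 0.294962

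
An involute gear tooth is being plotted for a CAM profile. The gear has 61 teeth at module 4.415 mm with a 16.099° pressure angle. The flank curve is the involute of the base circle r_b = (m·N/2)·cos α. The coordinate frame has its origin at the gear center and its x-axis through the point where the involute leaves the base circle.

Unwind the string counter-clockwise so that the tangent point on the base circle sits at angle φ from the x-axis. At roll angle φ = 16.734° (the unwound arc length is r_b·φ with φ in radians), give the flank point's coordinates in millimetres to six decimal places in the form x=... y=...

x=134.777640 y=1.065264

pitch radius r_p = m·N/2 = 4.415·61/2 = 134.657500
base radius r_b = r_p·cos α = 134.657500·cos 16.099° = 129.376771
roll angle φ = 16.734° = 0.29206340 rad
x = r_b·(cos φ + φ·sin φ) = 129.376771·(0.95765180 + 0.29206340·0.28792885) = 134.777640
y = r_b·(sin φ − φ·cos φ) = 129.376771·(0.28792885 − 0.29206340·0.95765180) = 1.065264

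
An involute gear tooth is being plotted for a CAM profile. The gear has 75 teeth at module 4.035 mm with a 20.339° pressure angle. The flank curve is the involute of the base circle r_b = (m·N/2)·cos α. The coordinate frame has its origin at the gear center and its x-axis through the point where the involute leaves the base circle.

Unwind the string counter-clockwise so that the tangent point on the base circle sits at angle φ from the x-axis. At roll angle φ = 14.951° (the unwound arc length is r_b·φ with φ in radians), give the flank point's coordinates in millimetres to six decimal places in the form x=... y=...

pitch radius r_p = m·N/2 = 4.035·75/2 = 151.312500
base radius r_b = r_p·cos α = 151.312500·cos 20.339° = 141.878554
roll angle φ = 14.951° = 0.26094418 rad
x = r_b·(cos φ + φ·sin φ) = 141.878554·(0.96614682 + 0.26094418·0.25799288) = 146.627024
y = r_b·(sin φ − φ·cos φ) = 141.878554·(0.25799288 − 0.26094418·0.96614682) = 0.834600

x=146.627024 y=0.834600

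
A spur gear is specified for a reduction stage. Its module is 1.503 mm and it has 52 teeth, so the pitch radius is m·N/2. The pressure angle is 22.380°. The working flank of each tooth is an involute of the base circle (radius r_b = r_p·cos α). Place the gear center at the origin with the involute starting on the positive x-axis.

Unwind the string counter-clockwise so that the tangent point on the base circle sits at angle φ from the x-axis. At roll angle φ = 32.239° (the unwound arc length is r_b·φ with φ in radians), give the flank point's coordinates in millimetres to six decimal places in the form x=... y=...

pitch radius r_p = m·N/2 = 1.503·52/2 = 39.078000
base radius r_b = r_p·cos α = 39.078000·cos 22.380° = 36.134606
roll angle φ = 32.239° = 0.56267670 rad
x = r_b·(cos φ + φ·sin φ) = 36.134606·(0.84583025 + 0.56267670·0.53345214) = 41.409945
y = r_b·(sin φ − φ·cos φ) = 36.134606·(0.53345214 − 0.56267670·0.84583025) = 2.078577

x=41.409945 y=2.078577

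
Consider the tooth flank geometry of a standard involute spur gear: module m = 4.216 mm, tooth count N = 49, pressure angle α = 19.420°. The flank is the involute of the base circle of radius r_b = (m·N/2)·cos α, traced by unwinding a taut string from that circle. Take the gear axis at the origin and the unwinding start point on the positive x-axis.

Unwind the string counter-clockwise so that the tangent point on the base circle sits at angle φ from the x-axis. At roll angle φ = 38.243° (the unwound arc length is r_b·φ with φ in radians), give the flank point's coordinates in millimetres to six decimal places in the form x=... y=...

pitch radius r_p = m·N/2 = 4.216·49/2 = 103.292000
base radius r_b = r_p·cos α = 103.292000·cos 19.420° = 97.415373
roll angle φ = 38.243° = 0.66746627 rad
x = r_b·(cos φ + φ·sin φ) = 97.415373·(0.78539256 + 0.66746627·0.61899800) = 116.757472
y = r_b·(sin φ − φ·cos φ) = 97.415373·(0.61899800 − 0.66746627·0.78539256) = 9.232538

x=116.757472 y=9.232538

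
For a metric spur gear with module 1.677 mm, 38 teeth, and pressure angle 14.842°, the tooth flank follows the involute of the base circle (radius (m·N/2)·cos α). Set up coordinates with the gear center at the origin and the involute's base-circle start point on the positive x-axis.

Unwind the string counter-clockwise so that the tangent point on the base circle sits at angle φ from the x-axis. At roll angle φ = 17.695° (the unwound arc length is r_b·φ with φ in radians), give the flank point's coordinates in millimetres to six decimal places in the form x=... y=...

pitch radius r_p = m·N/2 = 1.677·38/2 = 31.863000
base radius r_b = r_p·cos α = 31.863000·cos 14.842° = 30.799919
roll angle φ = 17.695° = 0.30883601 rad
x = r_b·(cos φ + φ·sin φ) = 30.799919·(0.95268801 + 0.30883601·0.30394992) = 32.233923
y = r_b·(sin φ − φ·cos φ) = 30.799919·(0.30394992 − 0.30883601·0.95268801) = 0.299546

x=32.233923 y=0.299546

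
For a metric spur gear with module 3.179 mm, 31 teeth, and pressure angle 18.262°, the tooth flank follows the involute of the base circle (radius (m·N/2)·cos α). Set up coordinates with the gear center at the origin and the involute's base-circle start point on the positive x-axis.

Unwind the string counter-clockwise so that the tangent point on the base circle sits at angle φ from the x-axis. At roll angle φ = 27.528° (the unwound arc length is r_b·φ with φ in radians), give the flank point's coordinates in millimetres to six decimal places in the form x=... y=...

x=51.885748 y=1.690265

pitch radius r_p = m·N/2 = 3.179·31/2 = 49.274500
base radius r_b = r_p·cos α = 49.274500·cos 18.262° = 46.792717
roll angle φ = 27.528° = 0.48045424 rad
x = r_b·(cos φ + φ·sin φ) = 46.792717·(0.88678507 + 0.48045424·0.46218203) = 51.885748
y = r_b·(sin φ − φ·cos φ) = 46.792717·(0.46218203 − 0.48045424·0.88678507) = 1.690265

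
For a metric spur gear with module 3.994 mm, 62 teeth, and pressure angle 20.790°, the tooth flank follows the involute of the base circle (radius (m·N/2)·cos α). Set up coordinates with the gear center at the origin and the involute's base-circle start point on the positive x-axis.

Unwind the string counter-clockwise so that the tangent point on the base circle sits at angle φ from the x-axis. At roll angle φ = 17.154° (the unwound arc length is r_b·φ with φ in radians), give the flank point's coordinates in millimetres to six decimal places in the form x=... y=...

x=120.824319 y=1.026215

pitch radius r_p = m·N/2 = 3.994·62/2 = 123.814000
base radius r_b = r_p·cos α = 123.814000·cos 20.790° = 115.752178
roll angle φ = 17.154° = 0.29939378 rad
x = r_b·(cos φ + φ·sin φ) = 115.752178·(0.95551546 + 0.29939378·0.29494101) = 120.824319
y = r_b·(sin φ − φ·cos φ) = 115.752178·(0.29494101 − 0.29939378·0.95551546) = 1.026215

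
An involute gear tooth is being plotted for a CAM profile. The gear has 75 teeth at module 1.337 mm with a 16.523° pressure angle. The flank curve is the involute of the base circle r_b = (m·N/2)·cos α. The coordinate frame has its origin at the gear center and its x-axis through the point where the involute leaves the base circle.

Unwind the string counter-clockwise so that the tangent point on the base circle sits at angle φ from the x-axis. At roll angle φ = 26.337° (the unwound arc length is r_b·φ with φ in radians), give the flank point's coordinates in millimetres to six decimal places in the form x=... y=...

x=52.880138 y=1.523539

pitch radius r_p = m·N/2 = 1.337·75/2 = 50.137500
base radius r_b = r_p·cos α = 50.137500·cos 16.523° = 48.067104
roll angle φ = 26.337° = 0.45966737 rad
x = r_b·(cos φ + φ·sin φ) = 48.067104·(0.89620012 + 0.45966737·0.44365002) = 52.880138
y = r_b·(sin φ − φ·cos φ) = 48.067104·(0.44365002 − 0.45966737·0.89620012) = 1.523539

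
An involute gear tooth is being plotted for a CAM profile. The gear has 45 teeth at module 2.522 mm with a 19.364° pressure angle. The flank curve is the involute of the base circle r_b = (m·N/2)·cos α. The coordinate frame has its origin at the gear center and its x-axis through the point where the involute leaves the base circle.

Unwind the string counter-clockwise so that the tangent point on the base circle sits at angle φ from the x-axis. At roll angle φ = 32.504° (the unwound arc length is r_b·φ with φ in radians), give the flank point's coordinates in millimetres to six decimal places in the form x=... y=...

pitch radius r_p = m·N/2 = 2.522·45/2 = 56.745000
base radius r_b = r_p·cos α = 56.745000·cos 19.364° = 53.535002
roll angle φ = 32.504° = 0.56730182 rad
x = r_b·(cos φ + φ·sin φ) = 53.535002·(0.84335393 + 0.56730182·0.53735849) = 61.468803
y = r_b·(sin φ − φ·cos φ) = 53.535002·(0.53735849 − 0.56730182·0.84335393) = 3.154404

x=61.468803 y=3.154404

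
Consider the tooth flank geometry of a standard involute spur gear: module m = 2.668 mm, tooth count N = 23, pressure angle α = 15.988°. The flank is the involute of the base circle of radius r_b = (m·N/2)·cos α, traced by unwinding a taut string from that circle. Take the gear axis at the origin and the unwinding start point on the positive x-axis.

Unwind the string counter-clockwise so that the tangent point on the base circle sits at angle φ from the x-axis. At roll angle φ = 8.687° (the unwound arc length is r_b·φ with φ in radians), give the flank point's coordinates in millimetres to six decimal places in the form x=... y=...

x=29.832269 y=0.034188

pitch radius r_p = m·N/2 = 2.668·23/2 = 30.682000
base radius r_b = r_p·cos α = 30.682000·cos 15.988° = 29.495202
roll angle φ = 8.687° = 0.15161675 rad
x = r_b·(cos φ + φ·sin φ) = 29.495202·(0.98852818 + 0.15161675·0.15103653) = 29.832269
y = r_b·(sin φ − φ·cos φ) = 29.495202·(0.15103653 − 0.15161675·0.98852818) = 0.034188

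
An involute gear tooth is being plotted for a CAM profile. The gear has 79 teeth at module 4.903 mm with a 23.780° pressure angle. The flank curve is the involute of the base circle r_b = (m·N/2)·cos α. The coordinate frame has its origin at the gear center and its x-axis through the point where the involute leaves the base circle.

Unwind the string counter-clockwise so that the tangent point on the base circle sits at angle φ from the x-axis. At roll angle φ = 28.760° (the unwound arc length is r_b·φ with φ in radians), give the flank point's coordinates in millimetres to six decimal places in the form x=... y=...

x=198.166314 y=7.284891

pitch radius r_p = m·N/2 = 4.903·79/2 = 193.668500
base radius r_b = r_p·cos α = 193.668500·cos 23.780° = 177.226137
roll angle φ = 28.760° = 0.50195669 rad
x = r_b·(cos φ + φ·sin φ) = 177.226137·(0.87664279 + 0.50195669·0.48114178) = 198.166314
y = r_b·(sin φ − φ·cos φ) = 177.226137·(0.48114178 − 0.50195669·0.87664279) = 7.284891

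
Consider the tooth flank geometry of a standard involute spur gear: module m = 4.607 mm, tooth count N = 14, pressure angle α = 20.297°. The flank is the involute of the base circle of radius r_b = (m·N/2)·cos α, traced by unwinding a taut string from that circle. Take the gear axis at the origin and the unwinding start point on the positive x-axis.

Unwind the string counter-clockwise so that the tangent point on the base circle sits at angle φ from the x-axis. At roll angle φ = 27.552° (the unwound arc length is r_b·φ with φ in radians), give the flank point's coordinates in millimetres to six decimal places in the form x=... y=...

pitch radius r_p = m·N/2 = 4.607·14/2 = 32.249000
base radius r_b = r_p·cos α = 32.249000·cos 20.297° = 30.246566
roll angle φ = 27.552° = 0.48087312 rad
x = r_b·(cos φ + φ·sin φ) = 30.246566·(0.88659140 + 0.48087312·0.46255345) = 33.544074
y = r_b·(sin φ − φ·cos φ) = 30.246566·(0.46255345 − 0.48087312·0.88659140) = 1.095394

x=33.544074 y=1.095394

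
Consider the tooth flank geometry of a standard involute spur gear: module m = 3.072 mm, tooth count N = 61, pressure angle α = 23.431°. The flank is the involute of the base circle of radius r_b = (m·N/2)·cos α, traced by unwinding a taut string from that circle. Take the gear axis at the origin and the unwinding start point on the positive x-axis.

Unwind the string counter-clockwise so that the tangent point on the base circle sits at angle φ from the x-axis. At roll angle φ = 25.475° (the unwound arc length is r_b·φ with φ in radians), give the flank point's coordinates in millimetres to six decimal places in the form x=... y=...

x=94.052061 y=2.469388

pitch radius r_p = m·N/2 = 3.072·61/2 = 93.696000
base radius r_b = r_p·cos α = 93.696000·cos 23.431° = 85.969792
roll angle φ = 25.475° = 0.44462263 rad
x = r_b·(cos φ + φ·sin φ) = 85.969792·(0.90277304 + 0.44462263·0.43011723) = 94.052061
y = r_b·(sin φ − φ·cos φ) = 85.969792·(0.43011723 − 0.44462263·0.90277304) = 2.469388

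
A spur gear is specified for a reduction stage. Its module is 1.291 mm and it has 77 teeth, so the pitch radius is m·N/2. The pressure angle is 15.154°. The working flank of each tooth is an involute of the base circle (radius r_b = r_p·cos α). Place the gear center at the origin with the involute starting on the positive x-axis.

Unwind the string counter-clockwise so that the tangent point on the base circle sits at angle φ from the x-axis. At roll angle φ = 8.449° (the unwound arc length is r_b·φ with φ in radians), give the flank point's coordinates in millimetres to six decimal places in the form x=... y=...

pitch radius r_p = m·N/2 = 1.291·77/2 = 49.703500
base radius r_b = r_p·cos α = 49.703500·cos 15.154° = 47.975144
roll angle φ = 8.449° = 0.14746287 rad
x = r_b·(cos φ + φ·sin φ) = 47.975144·(0.98914704 + 0.14746287·0.14692901) = 48.493929
y = r_b·(sin φ − φ·cos φ) = 47.975144·(0.14692901 − 0.14746287·0.98914704) = 0.051168

x=48.493929 y=0.051168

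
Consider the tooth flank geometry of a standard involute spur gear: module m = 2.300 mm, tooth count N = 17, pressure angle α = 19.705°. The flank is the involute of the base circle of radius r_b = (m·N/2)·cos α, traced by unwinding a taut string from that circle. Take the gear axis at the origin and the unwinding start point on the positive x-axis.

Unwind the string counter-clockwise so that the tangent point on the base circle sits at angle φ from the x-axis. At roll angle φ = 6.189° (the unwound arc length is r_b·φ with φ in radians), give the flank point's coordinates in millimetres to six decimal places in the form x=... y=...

pitch radius r_p = m·N/2 = 2.300·17/2 = 19.550000
base radius r_b = r_p·cos α = 19.550000·cos 19.705° = 18.405174
roll angle φ = 6.189° = 0.10801843 rad
x = r_b·(cos φ + φ·sin φ) = 18.405174·(0.99417168 + 0.10801843·0.10780849) = 18.512237
y = r_b·(sin φ − φ·cos φ) = 18.405174·(0.10780849 − 0.10801843·0.99417168) = 0.007723

x=18.512237 y=0.007723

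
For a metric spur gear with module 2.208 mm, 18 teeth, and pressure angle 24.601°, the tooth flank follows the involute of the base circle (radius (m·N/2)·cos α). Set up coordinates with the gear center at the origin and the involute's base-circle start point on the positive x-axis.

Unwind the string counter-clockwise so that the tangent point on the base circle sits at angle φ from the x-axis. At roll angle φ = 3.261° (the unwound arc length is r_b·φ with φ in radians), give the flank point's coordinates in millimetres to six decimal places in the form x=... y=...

x=18.097436 y=0.001110

pitch radius r_p = m·N/2 = 2.208·18/2 = 19.872000
base radius r_b = r_p·cos α = 19.872000·cos 24.601° = 18.068196
roll angle φ = 3.261° = 0.05691519 rad
x = r_b·(cos φ + φ·sin φ) = 18.068196·(0.99838077 + 0.05691519·0.05688446) = 18.097436
y = r_b·(sin φ − φ·cos φ) = 18.068196·(0.05688446 − 0.05691519·0.99838077) = 0.001110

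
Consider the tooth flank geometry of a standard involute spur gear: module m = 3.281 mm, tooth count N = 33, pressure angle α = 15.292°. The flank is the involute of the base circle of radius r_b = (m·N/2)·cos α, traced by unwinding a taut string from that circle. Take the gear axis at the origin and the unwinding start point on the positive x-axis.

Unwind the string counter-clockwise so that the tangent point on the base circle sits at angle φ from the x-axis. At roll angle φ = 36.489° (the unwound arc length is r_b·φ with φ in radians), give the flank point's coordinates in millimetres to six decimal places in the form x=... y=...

pitch radius r_p = m·N/2 = 3.281·33/2 = 54.136500
base radius r_b = r_p·cos α = 54.136500·cos 15.292° = 52.219757
roll angle φ = 36.489° = 0.63685319 rad
x = r_b·(cos φ + φ·sin φ) = 52.219757·(0.80397104 + 0.63685319·0.59466845) = 61.759656
y = r_b·(sin φ − φ·cos φ) = 52.219757·(0.59466845 − 0.63685319·0.80397104) = 4.316324

x=61.759656 y=4.316324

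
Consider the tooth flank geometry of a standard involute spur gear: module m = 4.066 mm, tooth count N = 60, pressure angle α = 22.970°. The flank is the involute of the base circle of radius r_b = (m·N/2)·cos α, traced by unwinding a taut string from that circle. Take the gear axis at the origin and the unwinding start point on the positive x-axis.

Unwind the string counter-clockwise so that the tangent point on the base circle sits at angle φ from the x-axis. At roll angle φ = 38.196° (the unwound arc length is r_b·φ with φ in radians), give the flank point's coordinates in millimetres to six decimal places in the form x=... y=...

x=134.558938 y=10.605978

pitch radius r_p = m·N/2 = 4.066·60/2 = 121.980000
base radius r_b = r_p·cos α = 121.980000·cos 22.970° = 112.308122
roll angle φ = 38.196° = 0.66664596 rad
x = r_b·(cos φ + φ·sin φ) = 112.308122·(0.78590006 + 0.66664596·0.61835353) = 134.558938
y = r_b·(sin φ − φ·cos φ) = 112.308122·(0.61835353 − 0.66664596·0.78590006) = 10.605978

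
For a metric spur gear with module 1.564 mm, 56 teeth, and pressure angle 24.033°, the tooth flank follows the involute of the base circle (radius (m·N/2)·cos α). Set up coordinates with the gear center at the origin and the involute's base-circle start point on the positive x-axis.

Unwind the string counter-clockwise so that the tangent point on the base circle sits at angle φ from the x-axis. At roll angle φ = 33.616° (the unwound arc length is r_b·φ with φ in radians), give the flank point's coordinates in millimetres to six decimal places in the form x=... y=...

x=46.298379 y=2.600989

pitch radius r_p = m·N/2 = 1.564·56/2 = 43.792000
base radius r_b = r_p·cos α = 43.792000·cos 24.033° = 39.995717
roll angle φ = 33.616° = 0.58670988 rad
x = r_b·(cos φ + φ·sin φ) = 39.995717·(0.83276667 + 0.58670988·0.55362412) = 46.298379
y = r_b·(sin φ − φ·cos φ) = 39.995717·(0.55362412 − 0.58670988·0.83276667) = 2.600989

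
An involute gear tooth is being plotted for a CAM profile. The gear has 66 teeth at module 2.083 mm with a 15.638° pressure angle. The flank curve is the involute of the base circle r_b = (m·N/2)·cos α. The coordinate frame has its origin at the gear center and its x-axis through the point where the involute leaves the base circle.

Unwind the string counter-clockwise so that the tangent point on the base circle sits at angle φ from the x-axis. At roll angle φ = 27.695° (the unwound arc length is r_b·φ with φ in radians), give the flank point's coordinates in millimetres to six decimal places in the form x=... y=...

x=73.481720 y=2.434199

pitch radius r_p = m·N/2 = 2.083·66/2 = 68.739000
base radius r_b = r_p·cos α = 68.739000·cos 15.638° = 66.194557
roll angle φ = 27.695° = 0.48336894 rad
x = r_b·(cos φ + φ·sin φ) = 66.194557·(0.88543419 + 0.48336894·0.46476478) = 73.481720
y = r_b·(sin φ − φ·cos φ) = 66.194557·(0.46476478 − 0.48336894·0.88543419) = 2.434199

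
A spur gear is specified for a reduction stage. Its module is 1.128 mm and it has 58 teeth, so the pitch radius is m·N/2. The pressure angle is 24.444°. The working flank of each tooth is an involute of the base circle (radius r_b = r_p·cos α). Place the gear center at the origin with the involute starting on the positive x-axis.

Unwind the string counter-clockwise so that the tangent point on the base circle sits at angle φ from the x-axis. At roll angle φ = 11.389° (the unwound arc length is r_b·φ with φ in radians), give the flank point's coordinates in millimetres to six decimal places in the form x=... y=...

pitch radius r_p = m·N/2 = 1.128·58/2 = 32.712000
base radius r_b = r_p·cos α = 32.712000·cos 24.444° = 29.779898
roll angle φ = 11.389° = 0.19877555 rad
x = r_b·(cos φ + φ·sin φ) = 29.779898·(0.98030910 + 0.19877555·0.19746914) = 30.362426
y = r_b·(sin φ − φ·cos φ) = 29.779898·(0.19746914 − 0.19877555·0.98030910) = 0.077656

x=30.362426 y=0.077656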